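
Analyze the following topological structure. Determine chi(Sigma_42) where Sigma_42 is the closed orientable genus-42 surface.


For a closed orientable surface of genus g: chi = 2 - 2g.
Here g = 42.
chi = 2 - 2*42 = 2 - 84 = -82

-82


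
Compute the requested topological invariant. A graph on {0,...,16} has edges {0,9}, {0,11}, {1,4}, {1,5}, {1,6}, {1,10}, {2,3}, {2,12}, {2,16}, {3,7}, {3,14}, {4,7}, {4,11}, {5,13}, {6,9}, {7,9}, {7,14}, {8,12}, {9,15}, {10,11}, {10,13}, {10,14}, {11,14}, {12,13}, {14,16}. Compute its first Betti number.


b_1 = E - V + (number of components).
E = 25, V = 17, components = 1.
b_1 = 25 - 17 + 1 = 9

9


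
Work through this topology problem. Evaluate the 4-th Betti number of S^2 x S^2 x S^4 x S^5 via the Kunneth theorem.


Each S^d has Poincare polynomial 1 + t^d.
The product S^2 x S^2 x S^4 x S^5 has Poincare polynomial prod(1+t^d_i).
Expanding: b_0=1, b_2=2, b_4=2, b_5=1, b_6=2, b_7=2, b_8=1, b_9=2, b_11=2, b_13=1.
b_4 = 2

2


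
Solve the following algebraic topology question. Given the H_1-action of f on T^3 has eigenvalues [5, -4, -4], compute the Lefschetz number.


For a torus self-map: L(f) = det(I - A) where A acts on H_1.
L(f) = (1-5) * (1--4) * (1--4) = -4 * 5 * 5 = -100

-100


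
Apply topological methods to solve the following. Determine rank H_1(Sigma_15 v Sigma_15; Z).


For a wedge: H_1(A v B) = H_1(A) + H_1(B).
b_1(Sigma_15) = 30, b_1(Sigma_15) = 30.
b_1 = 30 + 30 = 60

60


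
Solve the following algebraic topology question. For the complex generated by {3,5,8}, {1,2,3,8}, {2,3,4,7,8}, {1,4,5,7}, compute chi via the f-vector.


Enumerate all faces; f-vector: f_0=7, f_1=20, f_2=18, f_3=7, f_4=1.
chi = sum (-1)^k f_k = -1

-1


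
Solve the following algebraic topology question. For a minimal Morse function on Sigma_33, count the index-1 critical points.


A perfect Morse function has m_k = b_k.
For Sigma_33: b_0=1, b_1=2g=66, b_2=1.
Saddles m_1 = 2g = 66

66


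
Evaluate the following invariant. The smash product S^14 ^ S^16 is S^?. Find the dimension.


S^m ^ S^n = S^{m+n}.
k = 14 + 16 = 30

30


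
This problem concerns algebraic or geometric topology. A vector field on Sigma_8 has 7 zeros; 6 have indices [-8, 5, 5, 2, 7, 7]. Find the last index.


Poincare-Hopf: sum of indices = chi(M).
chi(Sigma_8) = 2 - 2*8 = -14.
Sum of known indices = 18.
x = chi - (sum known) = -14 - (18) = -32

-32


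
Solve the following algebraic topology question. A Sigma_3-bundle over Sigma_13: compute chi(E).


For a fiber bundle F -> E -> B (with CW structure): chi(E) = chi(B) * chi(F).
chi(Sigma_13) = -24, chi(Sigma_3) = -4.
chi(E) = (-24) * (-4) = 96

96


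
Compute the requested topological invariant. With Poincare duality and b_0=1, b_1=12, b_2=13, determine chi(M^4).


By Poincare duality b_k = b_{4-k}, so full Betti numbers: b_0=1, b_1=12, b_2=13, b_3=12, b_4=1.
chi = sum (-1)^k b_k = -9

-9


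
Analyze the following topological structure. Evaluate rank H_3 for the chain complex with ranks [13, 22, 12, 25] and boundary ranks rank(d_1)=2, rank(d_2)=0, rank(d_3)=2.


rank H_k = rank(ker d_k) - rank(im d_{k+1}).
rank(ker d_3) = rank(C_3) - rank(d_3) = 25 - 2 = 23.
rank(im d_{3+1}) = 0.
rank H_3 = 23 - 0 = 23

23


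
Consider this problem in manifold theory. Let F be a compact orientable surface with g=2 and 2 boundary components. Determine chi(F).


For a compact orientable surface with genus g and b boundary components: chi = 2 - 2g - b.
chi = 2 - 2*2 - 2 = 2 - 4 - 2 = -4

-4


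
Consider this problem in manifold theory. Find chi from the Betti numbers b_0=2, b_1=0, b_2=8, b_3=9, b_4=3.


chi = sum_k (-1)^k b_k.
= (2) + (0) + (8) + (-9) + (3)
= 4

4


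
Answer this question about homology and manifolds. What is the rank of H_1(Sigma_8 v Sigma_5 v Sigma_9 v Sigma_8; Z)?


For a wedge X v Y: reduced H_k(X v Y) = H_k(X) + H_k(Y).
Each Sigma_g contributes b_1 = 2g.
b_1 = 16 + 10 + 18 + 16 = 60

60


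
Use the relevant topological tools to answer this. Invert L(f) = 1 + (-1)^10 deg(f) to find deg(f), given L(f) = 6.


L(f) = 1 + (-1)^10 deg(f) on S^10.
6 = 1 + (-1)^10 * deg(f)
(-1)^10 * deg(f) = 5
deg(f) = 5

5


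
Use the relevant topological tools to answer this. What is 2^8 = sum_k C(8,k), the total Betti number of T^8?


b_k(T^8) = C(8,k), so the sum over k is sum_k C(8,k) = 2^8.
Total = 2^8 = 256

256


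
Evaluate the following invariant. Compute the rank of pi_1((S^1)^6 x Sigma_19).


pi_1(A x B) = pi_1(A) x pi_1(B); rank of abelianization = b_1.
b_1(T^6) = 6, b_1(Sigma_19) = 2*19 = 38.
b_1(product) = 6 + 38 = 44

44


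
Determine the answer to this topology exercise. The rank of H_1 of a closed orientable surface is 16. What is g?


For a closed orientable surface: b_1 = 2g.
16 = 2g
g = 16 / 2 = 8

8


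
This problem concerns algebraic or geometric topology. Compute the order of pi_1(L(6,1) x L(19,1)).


pi_1(X x Y) = pi_1(X) x pi_1(Y).
pi_1(L(6,1)) = Z/6, pi_1(L(19,1)) = Z/19.
|Z/6 x Z/19| = 6 * 19 = 114

114


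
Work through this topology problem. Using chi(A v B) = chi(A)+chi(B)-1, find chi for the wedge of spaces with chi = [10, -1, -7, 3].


chi(A v B) = chi(A) + chi(B) - 1 (one point identified).
For 4 spaces: chi = (sum chi_i) - (4 - 1).
sum = 5; chi = 5 - 3 = 2

2


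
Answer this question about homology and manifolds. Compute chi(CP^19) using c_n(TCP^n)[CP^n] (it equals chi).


For any closed oriented manifold, <e(TM),[M]> = chi(M).
chi(CP^19) = 19+1 = 20

20


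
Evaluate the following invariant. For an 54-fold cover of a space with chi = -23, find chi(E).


For a finite covering: chi(E) = (number of sheets) * chi(B).
chi(E) = 54 * (-23) = -1242

-1242


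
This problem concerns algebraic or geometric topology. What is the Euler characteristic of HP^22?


HP^22 has one cell in each dimension 0, 4, ..., 4*22 (22+1 cells, all even-dim).
chi = 22 + 1 = 23

23


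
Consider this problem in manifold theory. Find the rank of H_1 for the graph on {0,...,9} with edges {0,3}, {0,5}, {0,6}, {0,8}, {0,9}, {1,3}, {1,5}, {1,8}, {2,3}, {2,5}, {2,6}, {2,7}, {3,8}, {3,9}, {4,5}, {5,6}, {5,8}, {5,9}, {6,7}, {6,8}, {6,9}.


b_1 = E - V + (number of components).
E = 21, V = 10, components = 1.
b_1 = 21 - 10 + 1 = 12

12


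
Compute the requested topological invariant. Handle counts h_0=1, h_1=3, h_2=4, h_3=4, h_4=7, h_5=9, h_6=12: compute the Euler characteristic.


Handles of index k contribute (-1)^k to chi (same as CW cells).
chi = (1) + (-3) + (4) + (-4) + (7) + (-9) + (12) = 8

8


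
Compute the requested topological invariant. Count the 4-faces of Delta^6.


Delta^6 has 6+1 vertices. A 4-face is a choice of 4+1 vertices.
f_4 = C(6+1, 4+1) = C(7,5) = 21

21


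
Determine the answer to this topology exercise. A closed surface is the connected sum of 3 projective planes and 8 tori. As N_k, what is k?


Since a >= 1, the sum is non-orientable; each T^2 can be replaced by RP^2 # RP^2 (since T^2#RP^2 = 3RP^2).
Total crosscaps k = 3 + 2*8 = 19.
Check via chi: chi = 3*1 + 8*0 - (3+8-1)*2 = -17 = 2 - k = -17. Consistent.

19


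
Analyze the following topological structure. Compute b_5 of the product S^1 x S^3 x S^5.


Each S^d has Poincare polynomial 1 + t^d.
The product S^1 x S^3 x S^5 has Poincare polynomial prod(1+t^d_i).
Expanding: b_0=1, b_1=1, b_3=1, b_4=1, b_5=1, b_6=1, b_8=1, b_9=1.
b_5 = 1

1


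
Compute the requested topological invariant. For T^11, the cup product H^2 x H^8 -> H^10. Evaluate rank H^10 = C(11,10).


Cup product: H^p x H^q -> H^{p+q}; here p+q = 2+8 = 10.
rank H^k(T^n) = C(n,k).
C(11,10) = 11

11


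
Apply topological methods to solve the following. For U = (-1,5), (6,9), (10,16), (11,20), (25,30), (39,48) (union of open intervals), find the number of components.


Sort and merge overlapping open intervals.
Merged: (-1,5), (6,9), (10,20), (25,30), (39,48).
Number of components = 5

5


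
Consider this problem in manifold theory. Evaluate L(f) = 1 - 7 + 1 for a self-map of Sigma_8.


L(f) = tr(f_0*) - tr(f_1*) + tr(f_2*).
= 1 - (7) + (1)
= -5

-5


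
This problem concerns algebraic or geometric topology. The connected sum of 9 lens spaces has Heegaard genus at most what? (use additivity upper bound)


Heegaard genus satisfies g(A#B) <= g(A) + g(B).
Each lens space has g = 1.
Upper bound: 9 * 1 = 9

9


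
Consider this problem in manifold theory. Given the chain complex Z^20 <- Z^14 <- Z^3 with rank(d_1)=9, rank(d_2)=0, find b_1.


rank H_k = rank(ker d_k) - rank(im d_{k+1}).
rank(ker d_1) = rank(C_1) - rank(d_1) = 14 - 9 = 5.
rank(im d_{1+1}) = 0.
rank H_1 = 5 - 0 = 5

5


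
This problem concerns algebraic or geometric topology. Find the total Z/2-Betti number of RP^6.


H^k(RP^6; Z/2) = Z/2 for each 0 <= k <= 6.
Total dimension = 6 + 1 = 7

7


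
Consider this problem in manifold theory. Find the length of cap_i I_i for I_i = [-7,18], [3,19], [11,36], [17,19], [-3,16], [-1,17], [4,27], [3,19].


Intersection = [max(a_i), min(b_i)] = [17, 16].
Since 17 > 16, the intersection is empty.
Length = 0

0


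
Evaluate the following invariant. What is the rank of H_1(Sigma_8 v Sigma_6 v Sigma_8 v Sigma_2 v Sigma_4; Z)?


For a wedge X v Y: reduced H_k(X v Y) = H_k(X) + H_k(Y).
Each Sigma_g contributes b_1 = 2g.
b_1 = 16 + 12 + 16 + 4 + 8 = 56

56


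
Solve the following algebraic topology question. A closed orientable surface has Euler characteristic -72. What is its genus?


chi = 2 - 2g for closed orientable surfaces.
-72 = 2 - 2g
2g = 2 - (-72) = 74
g = 37

37


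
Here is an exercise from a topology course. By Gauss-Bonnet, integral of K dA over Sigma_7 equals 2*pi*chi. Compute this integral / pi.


Gauss-Bonnet: integral K dA = 2*pi*chi(M).
chi(Sigma_7) = 2 - 2*7 = -12.
(integral K dA)/pi = 2*chi = 2*(-12) = -24

-24


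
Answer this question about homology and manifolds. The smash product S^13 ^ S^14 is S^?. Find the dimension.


S^m ^ S^n = S^{m+n}.
k = 13 + 14 = 27

27


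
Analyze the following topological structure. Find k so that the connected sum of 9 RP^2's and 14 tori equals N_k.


Since a >= 1, the sum is non-orientable; each T^2 can be replaced by RP^2 # RP^2 (since T^2#RP^2 = 3RP^2).
Total crosscaps k = 9 + 2*14 = 37.
Check via chi: chi = 9*1 + 14*0 - (9+14-1)*2 = -35 = 2 - k = -35. Consistent.

37


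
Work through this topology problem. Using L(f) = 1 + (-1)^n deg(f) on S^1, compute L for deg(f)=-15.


On S^1: L(f) = tr(f_0*) + (-1)^1 tr(f_1*) = 1 + (-1)^1 * deg(f).
L(f) = 1 + (-1)^1 * -15 = 1 + 15 = 16

16


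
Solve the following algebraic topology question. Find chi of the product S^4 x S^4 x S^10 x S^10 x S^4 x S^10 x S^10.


chi is multiplicative: chi(X x Y) = chi(X) chi(Y).
Each even-dim sphere has chi = 2. There are 7 factors.
chi = 2^7 = 128

128


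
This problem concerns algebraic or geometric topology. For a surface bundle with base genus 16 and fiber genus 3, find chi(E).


For a fiber bundle F -> E -> B (with CW structure): chi(E) = chi(B) * chi(F).
chi(Sigma_16) = -30, chi(Sigma_3) = -4.
chi(E) = (-30) * (-4) = 120

120


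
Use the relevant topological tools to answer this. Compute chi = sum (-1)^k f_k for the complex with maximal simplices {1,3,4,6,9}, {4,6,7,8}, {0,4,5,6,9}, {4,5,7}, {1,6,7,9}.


Enumerate all faces; f-vector: f_0=9, f_1=25, f_2=27, f_3=12, f_4=2.
chi = sum (-1)^k f_k = 1

1


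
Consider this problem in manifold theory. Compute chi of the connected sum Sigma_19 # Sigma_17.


chi(Sigma_19) = 2 - 2*19 = -36
chi(Sigma_17) = 2 - 2*17 = -32
For surfaces: chi(A#B) = chi(A) + chi(B) - 2.
chi = -36 + -32 - 2 = -70

-70


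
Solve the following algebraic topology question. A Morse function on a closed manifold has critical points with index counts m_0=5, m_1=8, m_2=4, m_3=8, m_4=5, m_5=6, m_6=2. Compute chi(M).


Morse theory: chi(M) = sum_k (-1)^k m_k where m_k = #(index-k critical points).
= (5) + (-8) + (4) + (-8) + (5) + (-6) + (2) = -6

-6


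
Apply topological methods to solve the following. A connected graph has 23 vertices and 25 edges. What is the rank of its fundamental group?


For a connected graph: rank(pi_1) = b_1 = E - V + 1 = 1 - chi.
chi = V - E = 23 - 25 = -2.
rank = 1 - (-2) = 25 - 23 + 1 = 3

3


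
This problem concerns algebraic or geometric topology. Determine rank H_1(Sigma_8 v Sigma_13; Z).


For a wedge: H_1(A v B) = H_1(A) + H_1(B).
b_1(Sigma_8) = 16, b_1(Sigma_13) = 26.
b_1 = 16 + 26 = 42

42


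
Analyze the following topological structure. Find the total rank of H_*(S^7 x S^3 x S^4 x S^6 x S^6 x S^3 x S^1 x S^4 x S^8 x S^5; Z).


Total Betti number is multiplicative under products.
Each S^d (d>=1) has total Betti number 2.
There are 10 sphere factors.
Total = 2^10 = 1024

1024


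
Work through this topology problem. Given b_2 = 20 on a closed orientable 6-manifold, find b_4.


Poincare duality for closed orientable n-manifolds: b_k = b_{n-k}.
Here n = 6, so b_4 = b_2 = 20

20


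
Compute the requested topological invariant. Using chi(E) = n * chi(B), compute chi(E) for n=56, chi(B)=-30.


For a finite covering: chi(E) = (number of sheets) * chi(B).
chi(E) = 56 * (-30) = -1680

-1680


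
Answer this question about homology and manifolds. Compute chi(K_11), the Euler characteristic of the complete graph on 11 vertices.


K_11: V = 11, E = C(11,2) = 55.
chi = V - E = 11 - 55 = -44

-44


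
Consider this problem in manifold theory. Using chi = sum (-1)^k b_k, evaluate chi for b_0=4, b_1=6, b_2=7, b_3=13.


chi = sum_k (-1)^k b_k.
= (4) + (-6) + (7) + (-13)
= -8

-8


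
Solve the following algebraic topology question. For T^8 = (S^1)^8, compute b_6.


By the Kunneth formula, b_k(T^n) = C(n,k).
b_6(T^8) = C(8,6).
C(8,6) = 8!/(6!*2!) = 28

28


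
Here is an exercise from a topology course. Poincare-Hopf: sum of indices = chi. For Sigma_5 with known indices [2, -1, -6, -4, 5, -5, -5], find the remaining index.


Poincare-Hopf: sum of indices = chi(M).
chi(Sigma_5) = 2 - 2*5 = -8.
Sum of known indices = -14.
x = chi - (sum known) = -8 - (-14) = 6

6


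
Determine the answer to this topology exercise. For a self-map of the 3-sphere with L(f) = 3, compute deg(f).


L(f) = 1 + (-1)^3 deg(f) on S^3.
3 = 1 + (-1)^3 * deg(f)
(-1)^3 * deg(f) = 2
deg(f) = -2

-2


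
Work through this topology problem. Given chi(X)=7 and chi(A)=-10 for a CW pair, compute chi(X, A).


Relative Euler characteristic: chi(X, A) = chi(X) - chi(A).
= 7 - (-10) = 17

17


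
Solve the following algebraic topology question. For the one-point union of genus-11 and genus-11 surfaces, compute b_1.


For a wedge: H_1(A v B) = H_1(A) + H_1(B).
b_1(Sigma_11) = 22, b_1(Sigma_11) = 22.
b_1 = 22 + 22 = 44

44


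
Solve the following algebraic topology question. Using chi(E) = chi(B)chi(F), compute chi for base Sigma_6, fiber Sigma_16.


For a fiber bundle F -> E -> B (with CW structure): chi(E) = chi(B) * chi(F).
chi(Sigma_6) = -10, chi(Sigma_16) = -30.
chi(E) = (-10) * (-30) = 300

300


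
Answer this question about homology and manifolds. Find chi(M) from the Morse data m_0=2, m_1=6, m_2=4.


Morse theory: chi(M) = sum_k (-1)^k m_k where m_k = #(index-k critical points).
= (2) + (-6) + (4) = 0

0


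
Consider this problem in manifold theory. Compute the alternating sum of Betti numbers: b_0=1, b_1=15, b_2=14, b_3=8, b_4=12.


chi = sum_k (-1)^k b_k.
= (1) + (-15) + (14) + (-8) + (12)
= 4

4


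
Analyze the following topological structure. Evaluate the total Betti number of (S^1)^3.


b_k(T^3) = C(3,k), so the sum over k is sum_k C(3,k) = 2^3.
Total = 2^3 = 8

8


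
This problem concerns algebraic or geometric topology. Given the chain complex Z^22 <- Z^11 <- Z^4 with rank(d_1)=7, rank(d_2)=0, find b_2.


rank H_k = rank(ker d_k) - rank(im d_{k+1}).
rank(ker d_2) = rank(C_2) - rank(d_2) = 4 - 0 = 4.
rank(im d_{2+1}) = 0.
rank H_2 = 4 - 0 = 4

4


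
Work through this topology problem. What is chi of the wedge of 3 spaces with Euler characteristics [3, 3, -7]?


chi(A v B) = chi(A) + chi(B) - 1 (one point identified).
For 3 spaces: chi = (sum chi_i) - (3 - 1).
sum = -1; chi = -1 - 2 = -3

-3


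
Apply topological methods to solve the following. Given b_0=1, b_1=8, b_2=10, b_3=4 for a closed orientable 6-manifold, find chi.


By Poincare duality b_k = b_{6-k}, so full Betti numbers: b_0=1, b_1=8, b_2=10, b_3=4, b_4=10, b_5=8, b_6=1.
chi = sum (-1)^k b_k = 2

2


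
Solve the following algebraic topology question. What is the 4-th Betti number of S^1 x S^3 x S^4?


Each S^d has Poincare polynomial 1 + t^d.
The product S^1 x S^3 x S^4 has Poincare polynomial prod(1+t^d_i).
Expanding: b_0=1, b_1=1, b_3=1, b_4=2, b_5=1, b_7=1, b_8=1.
b_4 = 2

2


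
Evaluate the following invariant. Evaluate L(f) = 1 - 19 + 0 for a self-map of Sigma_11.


L(f) = tr(f_0*) - tr(f_1*) + tr(f_2*).
= 1 - (19) + (0)
= -18

-18


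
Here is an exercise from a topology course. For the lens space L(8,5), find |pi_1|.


pi_1(L(p,q)) = Z/pZ for any q coprime to p.
|pi_1(L(8,5))| = 8

8


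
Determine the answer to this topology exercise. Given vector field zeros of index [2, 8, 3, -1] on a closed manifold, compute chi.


Poincare-Hopf: chi(M) = sum of indices of zeros.
chi = (2) + (8) + (3) + (-1) = 12

12


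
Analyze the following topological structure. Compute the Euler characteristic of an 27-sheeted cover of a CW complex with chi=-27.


For a finite covering: chi(E) = (number of sheets) * chi(B).
chi(E) = 27 * (-27) = -729

-729


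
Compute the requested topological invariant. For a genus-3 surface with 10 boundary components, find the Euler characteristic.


For a compact orientable surface with genus g and b boundary components: chi = 2 - 2g - b.
chi = 2 - 2*3 - 10 = 2 - 6 - 10 = -14

-14


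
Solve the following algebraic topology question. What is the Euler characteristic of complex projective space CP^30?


CP^30 has one cell in each even dimension 0, 2, ..., 2*30 (30+1 cells total).
All cells are even-dimensional, so chi = number of cells.
chi = 30 + 1 = 31

31


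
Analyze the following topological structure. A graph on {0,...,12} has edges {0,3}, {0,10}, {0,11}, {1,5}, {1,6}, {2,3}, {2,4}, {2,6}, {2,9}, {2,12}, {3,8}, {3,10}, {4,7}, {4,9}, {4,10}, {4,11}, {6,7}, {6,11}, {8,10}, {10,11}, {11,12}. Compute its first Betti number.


b_1 = E - V + (number of components).
E = 21, V = 13, components = 1.
b_1 = 21 - 13 + 1 = 9

9


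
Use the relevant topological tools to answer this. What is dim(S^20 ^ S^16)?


S^m ^ S^n = S^{m+n}.
k = 20 + 16 = 36

36


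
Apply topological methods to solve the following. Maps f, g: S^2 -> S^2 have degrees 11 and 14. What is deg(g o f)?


Degree is multiplicative under composition: deg(g o f) = deg(g) * deg(f).
= 14 * 11 = 154

154


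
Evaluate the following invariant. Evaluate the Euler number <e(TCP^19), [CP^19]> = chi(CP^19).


For any closed oriented manifold, <e(TM),[M]> = chi(M).
chi(CP^19) = 19+1 = 20

20


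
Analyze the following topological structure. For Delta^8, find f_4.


Delta^8 has 8+1 vertices. A 4-face is a choice of 4+1 vertices.
f_4 = C(8+1, 4+1) = C(9,5) = 126

126


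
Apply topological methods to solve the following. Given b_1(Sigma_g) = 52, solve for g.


For a closed orientable surface: b_1 = 2g.
52 = 2g
g = 52 / 2 = 26

26


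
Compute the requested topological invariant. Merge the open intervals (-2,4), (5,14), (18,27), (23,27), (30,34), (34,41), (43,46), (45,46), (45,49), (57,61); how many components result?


Sort and merge overlapping open intervals.
Merged: (-2,4), (5,14), (18,27), (30,34), (34,41), (43,49), (57,61).
Number of components = 7

7


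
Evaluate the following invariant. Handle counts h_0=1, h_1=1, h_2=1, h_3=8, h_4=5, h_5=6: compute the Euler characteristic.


Handles of index k contribute (-1)^k to chi (same as CW cells).
chi = (1) + (-1) + (1) + (-8) + (5) + (-6) = -8

-8


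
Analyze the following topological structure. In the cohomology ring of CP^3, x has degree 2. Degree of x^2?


|x| = 2 in H^*(CP^n).
|x^2| = 2 * |x| = 2 * 2 = 4

4


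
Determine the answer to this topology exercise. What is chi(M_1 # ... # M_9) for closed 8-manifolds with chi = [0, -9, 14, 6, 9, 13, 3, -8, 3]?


For n-manifolds: chi(A#B) = chi(A) + chi(B) - chi(S^8).
chi(S^8) = 1 + (-1)^8 = 2.
chi(#) = (sum chi_i) - (9-1)*chi(S^8) = 31 - 8*2 = 15

15


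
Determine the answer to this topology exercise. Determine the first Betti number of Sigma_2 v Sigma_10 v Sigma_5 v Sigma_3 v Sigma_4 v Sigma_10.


For a wedge X v Y: reduced H_k(X v Y) = H_k(X) + H_k(Y).
Each Sigma_g contributes b_1 = 2g.
b_1 = 4 + 20 + 10 + 6 + 8 + 20 = 68

68


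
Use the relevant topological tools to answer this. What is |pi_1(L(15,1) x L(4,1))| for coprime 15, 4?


pi_1(X x Y) = pi_1(X) x pi_1(Y).
pi_1(L(15,1)) = Z/15, pi_1(L(4,1)) = Z/4.
|Z/15 x Z/4| = 15 * 4 = 60

60


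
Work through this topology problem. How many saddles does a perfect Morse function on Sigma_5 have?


A perfect Morse function has m_k = b_k.
For Sigma_5: b_0=1, b_1=2g=10, b_2=1.
Saddles m_1 = 2g = 10

10


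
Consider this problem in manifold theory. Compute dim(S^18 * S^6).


Join of spheres: S^m * S^n = S^{m+n+1}.
dim = 18 + 6 + 1 = 25

25


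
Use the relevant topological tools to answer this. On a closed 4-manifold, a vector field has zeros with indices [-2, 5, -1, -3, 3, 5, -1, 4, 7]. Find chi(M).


Poincare-Hopf: chi(M) = sum of indices of zeros.
chi = (-2) + (5) + (-1) + (-3) + (3) + (5) + (-1) + (4) + (7) = 17

17


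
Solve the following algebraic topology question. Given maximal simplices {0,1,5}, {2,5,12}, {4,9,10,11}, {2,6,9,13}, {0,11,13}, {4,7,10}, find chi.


Enumerate all faces; f-vector: f_0=12, f_1=23, f_2=12, f_3=2.
chi = sum (-1)^k f_k = -1

-1


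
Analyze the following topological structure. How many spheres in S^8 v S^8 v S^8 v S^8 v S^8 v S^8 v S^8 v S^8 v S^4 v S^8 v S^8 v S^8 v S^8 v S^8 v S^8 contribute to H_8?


For a wedge of spheres, H_k (k>0) is free on one generator per sphere of dimension k.
Spheres of dimension 8: count = 14.
b_8 = 14

14


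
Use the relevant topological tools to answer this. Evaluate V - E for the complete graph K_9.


K_9: V = 9, E = C(9,2) = 36.
chi = V - E = 9 - 36 = -27

-27


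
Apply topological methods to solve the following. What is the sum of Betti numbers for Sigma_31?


For Sigma_31: b_0 = 1, b_1 = 2g = 62, b_2 = 1.
Total = 1 + 62 + 1 = 64

64


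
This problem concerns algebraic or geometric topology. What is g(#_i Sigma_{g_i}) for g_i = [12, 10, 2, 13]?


Genus is additive under connected sum of orientable surfaces.
g = 12 + 10 + 2 + 13 = 37

37


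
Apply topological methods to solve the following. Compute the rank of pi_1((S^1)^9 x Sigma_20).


pi_1(A x B) = pi_1(A) x pi_1(B); rank of abelianization = b_1.
b_1(T^9) = 9, b_1(Sigma_20) = 2*20 = 40.
b_1(product) = 9 + 40 = 49

49


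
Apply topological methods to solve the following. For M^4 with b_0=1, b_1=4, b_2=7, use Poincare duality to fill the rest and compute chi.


By Poincare duality b_k = b_{4-k}, so full Betti numbers: b_0=1, b_1=4, b_2=7, b_3=4, b_4=1.
chi = sum (-1)^k b_k = 1

1


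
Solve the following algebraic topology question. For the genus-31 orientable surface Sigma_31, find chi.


For a closed orientable surface of genus g: chi = 2 - 2g.
Here g = 31.
chi = 2 - 2*31 = 2 - 62 = -60

-60


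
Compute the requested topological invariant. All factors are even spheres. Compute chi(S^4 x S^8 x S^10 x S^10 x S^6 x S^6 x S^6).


chi is multiplicative: chi(X x Y) = chi(X) chi(Y).
Each even-dim sphere has chi = 2. There are 7 factors.
chi = 2^7 = 128

128


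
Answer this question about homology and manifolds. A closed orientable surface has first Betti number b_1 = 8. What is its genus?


For a closed orientable surface: b_1 = 2g.
8 = 2g
g = 8 / 2 = 4

4


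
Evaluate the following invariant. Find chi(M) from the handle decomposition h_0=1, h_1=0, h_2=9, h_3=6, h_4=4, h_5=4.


Handles of index k contribute (-1)^k to chi (same as CW cells).
chi = (1) + (0) + (9) + (-6) + (4) + (-4) = 4

4


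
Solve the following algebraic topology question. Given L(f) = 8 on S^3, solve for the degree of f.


L(f) = 1 + (-1)^3 deg(f) on S^3.
8 = 1 + (-1)^3 * deg(f)
(-1)^3 * deg(f) = 7
deg(f) = -7

-7


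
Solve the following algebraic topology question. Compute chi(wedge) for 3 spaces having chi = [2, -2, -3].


chi(A v B) = chi(A) + chi(B) - 1 (one point identified).
For 3 spaces: chi = (sum chi_i) - (3 - 1).
sum = -3; chi = -3 - 2 = -5

-5


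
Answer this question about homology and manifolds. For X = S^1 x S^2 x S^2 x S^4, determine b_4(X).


Each S^d has Poincare polynomial 1 + t^d.
The product S^1 x S^2 x S^2 x S^4 has Poincare polynomial prod(1+t^d_i).
Expanding: b_0=1, b_1=1, b_2=2, b_3=2, b_4=2, b_5=2, b_6=2, b_7=2, b_8=1, b_9=1.
b_4 = 2

2


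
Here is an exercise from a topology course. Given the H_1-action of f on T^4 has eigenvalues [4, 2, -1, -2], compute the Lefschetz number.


For a torus self-map: L(f) = det(I - A) where A acts on H_1.
L(f) = (1-4) * (1-2) * (1--1) * (1--2) = -3 * -1 * 2 * 3 = 18

18


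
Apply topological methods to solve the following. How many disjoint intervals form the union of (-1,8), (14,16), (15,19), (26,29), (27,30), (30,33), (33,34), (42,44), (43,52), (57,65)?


Sort and merge overlapping open intervals.
Merged: (-1,8), (14,19), (26,30), (30,33), (33,34), (42,52), (57,65).
Number of components = 7

7


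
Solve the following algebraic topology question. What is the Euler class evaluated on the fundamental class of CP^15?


For any closed oriented manifold, <e(TM),[M]> = chi(M).
chi(CP^15) = 15+1 = 16

16


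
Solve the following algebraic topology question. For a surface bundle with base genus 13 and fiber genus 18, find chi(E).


For a fiber bundle F -> E -> B (with CW structure): chi(E) = chi(B) * chi(F).
chi(Sigma_13) = -24, chi(Sigma_18) = -34.
chi(E) = (-24) * (-34) = 816

816


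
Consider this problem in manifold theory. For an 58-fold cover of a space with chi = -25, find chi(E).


For a finite covering: chi(E) = (number of sheets) * chi(B).
chi(E) = 58 * (-25) = -1450

-1450


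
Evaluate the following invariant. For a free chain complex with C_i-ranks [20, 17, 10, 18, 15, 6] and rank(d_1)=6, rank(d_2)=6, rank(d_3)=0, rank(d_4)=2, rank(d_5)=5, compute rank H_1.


rank H_k = rank(ker d_k) - rank(im d_{k+1}).
rank(ker d_1) = rank(C_1) - rank(d_1) = 17 - 6 = 11.
rank(im d_{1+1}) = 6.
rank H_1 = 11 - 6 = 5

5


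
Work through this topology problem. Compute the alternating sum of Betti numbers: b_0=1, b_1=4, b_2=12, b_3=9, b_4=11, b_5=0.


chi = sum_k (-1)^k b_k.
= (1) + (-4) + (12) + (-9) + (11) + (0)
= 11

11


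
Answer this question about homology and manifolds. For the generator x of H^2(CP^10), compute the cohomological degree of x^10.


|x| = 2 in H^*(CP^n).
|x^10| = 10 * |x| = 10 * 2 = 20

20


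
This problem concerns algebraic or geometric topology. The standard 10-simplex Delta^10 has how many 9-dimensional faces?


Delta^10 has 10+1 vertices. A 9-face is a choice of 9+1 vertices.
f_9 = C(10+1, 9+1) = C(11,10) = 11

11


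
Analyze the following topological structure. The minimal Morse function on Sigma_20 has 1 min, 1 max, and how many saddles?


A perfect Morse function has m_k = b_k.
For Sigma_20: b_0=1, b_1=2g=40, b_2=1.
Saddles m_1 = 2g = 40

40


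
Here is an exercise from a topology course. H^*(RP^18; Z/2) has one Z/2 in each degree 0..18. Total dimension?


H^k(RP^18; Z/2) = Z/2 for each 0 <= k <= 18.
Total dimension = 18 + 1 = 19

19


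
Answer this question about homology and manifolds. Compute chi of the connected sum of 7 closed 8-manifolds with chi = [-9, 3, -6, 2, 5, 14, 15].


For n-manifolds: chi(A#B) = chi(A) + chi(B) - chi(S^8).
chi(S^8) = 1 + (-1)^8 = 2.
chi(#) = (sum chi_i) - (7-1)*chi(S^8) = 24 - 6*2 = 12

12


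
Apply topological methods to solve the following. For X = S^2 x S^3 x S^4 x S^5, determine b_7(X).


Each S^d has Poincare polynomial 1 + t^d.
The product S^2 x S^3 x S^4 x S^5 has Poincare polynomial prod(1+t^d_i).
Expanding: b_0=1, b_2=1, b_3=1, b_4=1, b_5=2, b_6=1, b_7=2, b_8=1, b_9=2, b_10=1, b_11=1, b_12=1, b_14=1.
b_7 = 2

2


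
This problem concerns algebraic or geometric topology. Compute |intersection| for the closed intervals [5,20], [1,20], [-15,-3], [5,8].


Intersection = [max(a_i), min(b_i)] = [5, -3].
Since 5 > -3, the intersection is empty.
Length = 0

0


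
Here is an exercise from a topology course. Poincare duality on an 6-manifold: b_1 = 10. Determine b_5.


Poincare duality for closed orientable n-manifolds: b_k = b_{n-k}.
Here n = 6, so b_5 = b_1 = 10

10


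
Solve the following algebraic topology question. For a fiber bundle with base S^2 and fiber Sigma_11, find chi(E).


chi(S^2) = 2 (n even), chi(Sigma_11) = 2 - 2*11 = -20.
chi(E) = 2 * (-20) = -40

-40


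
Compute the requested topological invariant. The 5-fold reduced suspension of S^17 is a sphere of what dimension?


Each suspension raises dimension by 1: Sigma S^n = S^{n+1}.
Sigma^5 S^17 = S^{17+5} = S^22

22


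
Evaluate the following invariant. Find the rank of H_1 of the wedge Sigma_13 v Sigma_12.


For a wedge: H_1(A v B) = H_1(A) + H_1(B).
b_1(Sigma_13) = 26, b_1(Sigma_12) = 24.
b_1 = 26 + 24 = 50

50


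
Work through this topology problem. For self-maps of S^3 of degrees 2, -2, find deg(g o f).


Degree is multiplicative under composition: deg(g o f) = deg(g) * deg(f).
= -2 * 2 = -4

-4


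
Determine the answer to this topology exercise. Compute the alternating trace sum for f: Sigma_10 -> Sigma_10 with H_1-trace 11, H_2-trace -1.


L(f) = tr(f_0*) - tr(f_1*) + tr(f_2*).
= 1 - (11) + (-1)
= -11

-11


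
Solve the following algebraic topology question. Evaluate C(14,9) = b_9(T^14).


By the Kunneth formula, b_k(T^n) = C(n,k).
b_9(T^14) = C(14,9).
C(14,9) = 14!/(9!*5!) = 2002

2002


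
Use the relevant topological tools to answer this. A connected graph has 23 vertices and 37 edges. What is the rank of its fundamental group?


For a connected graph: rank(pi_1) = b_1 = E - V + 1 = 1 - chi.
chi = V - E = 23 - 37 = -14.
rank = 1 - (-14) = 37 - 23 + 1 = 15

15


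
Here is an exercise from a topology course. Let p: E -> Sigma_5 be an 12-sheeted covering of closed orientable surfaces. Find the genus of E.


For an n-sheeted cover: chi(E) = n * chi(B).
chi(Sigma_5) = 2 - 2*5 = -8.
chi(E) = 12 * (-8) = -96.
genus(E) = (2 - chi(E))/2 = (2 - (-96))/2 = 98/2 = 49

49


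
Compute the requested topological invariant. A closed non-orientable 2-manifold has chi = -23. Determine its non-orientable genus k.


chi = 2 - k for closed non-orientable surfaces with k crosscaps.
-23 = 2 - k
k = 2 - (-23) = 25

25


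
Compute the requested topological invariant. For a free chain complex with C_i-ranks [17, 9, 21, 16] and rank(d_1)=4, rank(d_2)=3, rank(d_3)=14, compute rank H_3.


rank H_k = rank(ker d_k) - rank(im d_{k+1}).
rank(ker d_3) = rank(C_3) - rank(d_3) = 16 - 14 = 2.
rank(im d_{3+1}) = 0.
rank H_3 = 2 - 0 = 2

2


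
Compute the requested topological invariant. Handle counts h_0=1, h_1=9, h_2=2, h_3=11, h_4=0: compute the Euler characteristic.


Handles of index k contribute (-1)^k to chi (same as CW cells).
chi = (1) + (-9) + (2) + (-11) + (0) = -17

-17


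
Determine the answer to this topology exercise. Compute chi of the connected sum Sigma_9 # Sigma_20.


chi(Sigma_9) = 2 - 2*9 = -16
chi(Sigma_20) = 2 - 2*20 = -38
For surfaces: chi(A#B) = chi(A) + chi(B) - 2.
chi = -16 + -38 - 2 = -56

-56


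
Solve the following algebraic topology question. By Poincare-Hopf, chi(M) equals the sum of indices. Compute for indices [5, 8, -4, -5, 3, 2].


Poincare-Hopf: chi(M) = sum of indices of zeros.
chi = (5) + (8) + (-4) + (-5) + (3) + (2) = 9

9


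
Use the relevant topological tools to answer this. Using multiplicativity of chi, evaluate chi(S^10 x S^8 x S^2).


chi is multiplicative: chi(X x Y) = chi(X) chi(Y).
Each even-dim sphere has chi = 2. There are 3 factors.
chi = 2^3 = 8

8


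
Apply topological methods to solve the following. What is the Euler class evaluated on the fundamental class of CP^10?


For any closed oriented manifold, <e(TM),[M]> = chi(M).
chi(CP^10) = 10+1 = 11

11


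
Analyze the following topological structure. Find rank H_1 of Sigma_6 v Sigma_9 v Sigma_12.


For a wedge X v Y: reduced H_k(X v Y) = H_k(X) + H_k(Y).
Each Sigma_g contributes b_1 = 2g.
b_1 = 12 + 18 + 24 = 54

54


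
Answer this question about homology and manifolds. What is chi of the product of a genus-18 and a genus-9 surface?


chi(Sigma_18) = 2 - 2*18 = -34
chi(Sigma_9) = 2 - 2*9 = -16
chi(product) = (-34) * (-16) = 544

544


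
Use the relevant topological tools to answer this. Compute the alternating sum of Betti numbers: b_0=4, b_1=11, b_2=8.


chi = sum_k (-1)^k b_k.
= (4) + (-11) + (8)
= 1

1


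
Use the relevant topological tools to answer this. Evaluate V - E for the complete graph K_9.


K_9: V = 9, E = C(9,2) = 36.
chi = V - E = 9 - 36 = -27

-27


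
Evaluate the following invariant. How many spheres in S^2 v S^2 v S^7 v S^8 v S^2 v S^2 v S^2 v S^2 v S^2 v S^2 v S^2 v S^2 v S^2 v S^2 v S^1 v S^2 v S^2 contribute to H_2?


For a wedge of spheres, H_k (k>0) is free on one generator per sphere of dimension k.
Spheres of dimension 2: count = 14.
b_2 = 14

14


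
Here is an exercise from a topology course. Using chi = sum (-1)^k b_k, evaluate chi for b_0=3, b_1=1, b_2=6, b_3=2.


chi = sum_k (-1)^k b_k.
= (3) + (-1) + (6) + (-2)
= 6

6


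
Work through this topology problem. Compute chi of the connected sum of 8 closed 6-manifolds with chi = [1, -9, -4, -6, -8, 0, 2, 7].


For n-manifolds: chi(A#B) = chi(A) + chi(B) - chi(S^6).
chi(S^6) = 1 + (-1)^6 = 2.
chi(#) = (sum chi_i) - (8-1)*chi(S^6) = -17 - 7*2 = -31

-31


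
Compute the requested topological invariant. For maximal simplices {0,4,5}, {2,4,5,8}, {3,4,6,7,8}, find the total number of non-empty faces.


Each maximal simplex on m vertices has 2^m - 1 nonempty faces.
Take the union (dedupe shared faces).
Total distinct faces = 47

47


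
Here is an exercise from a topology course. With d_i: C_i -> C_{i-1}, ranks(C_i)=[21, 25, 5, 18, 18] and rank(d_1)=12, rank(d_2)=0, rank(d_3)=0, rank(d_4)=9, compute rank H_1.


rank H_k = rank(ker d_k) - rank(im d_{k+1}).
rank(ker d_1) = rank(C_1) - rank(d_1) = 25 - 12 = 13.
rank(im d_{1+1}) = 0.
rank H_1 = 13 - 0 = 13

13


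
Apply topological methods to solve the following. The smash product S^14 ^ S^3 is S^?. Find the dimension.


S^m ^ S^n = S^{m+n}.
k = 14 + 3 = 17

17


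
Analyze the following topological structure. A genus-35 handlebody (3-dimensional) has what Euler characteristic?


A genus-g handlebody deformation retracts to a wedge of g circles.
chi(vee_g S^1) = 1 - g.
chi(H_35) = 1 - 35 = -34

-34


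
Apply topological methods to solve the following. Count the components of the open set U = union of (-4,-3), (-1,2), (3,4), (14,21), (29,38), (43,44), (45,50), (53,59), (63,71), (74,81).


Sort and merge overlapping open intervals.
Merged: (-4,-3), (-1,2), (3,4), (14,21), (29,38), (43,44), (45,50), (53,59), (63,71), (74,81).
Number of components = 10

10


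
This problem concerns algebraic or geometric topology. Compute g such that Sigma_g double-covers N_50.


chi(N_50) = 2 - 50 = -48.
Double cover: chi(Sigma_g) = 2 * chi(N_50) = 2*(-48) = -96.
2 - 2g = -96, so g = (2 - (-96))/2 = 98/2 = 49

49


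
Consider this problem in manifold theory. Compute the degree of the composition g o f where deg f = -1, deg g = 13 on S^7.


Degree is multiplicative under composition: deg(g o f) = deg(g) * deg(f).
= 13 * -1 = -13

-13


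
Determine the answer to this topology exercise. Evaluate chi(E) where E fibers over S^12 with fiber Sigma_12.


chi(S^12) = 2 (n even), chi(Sigma_12) = 2 - 2*12 = -22.
chi(E) = 2 * (-22) = -44

-44


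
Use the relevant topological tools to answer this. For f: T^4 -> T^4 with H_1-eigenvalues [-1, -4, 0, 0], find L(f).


For a torus self-map: L(f) = det(I - A) where A acts on H_1.
L(f) = (1--1) * (1--4) * (1-0) * (1-0) = 2 * 5 * 1 * 1 = 10

10


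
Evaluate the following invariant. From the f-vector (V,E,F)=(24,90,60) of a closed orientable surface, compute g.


chi = V - E + F = 24 - 90 + 60 = -6
For orientable closed surface: chi = 2 - 2g, so g = (2 - chi)/2.
g = (2 - (-6)) / 2 = 8 / 2 = 4

4


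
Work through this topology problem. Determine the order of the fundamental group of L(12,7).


pi_1(L(p,q)) = Z/pZ for any q coprime to p.
|pi_1(L(12,7))| = 12

12


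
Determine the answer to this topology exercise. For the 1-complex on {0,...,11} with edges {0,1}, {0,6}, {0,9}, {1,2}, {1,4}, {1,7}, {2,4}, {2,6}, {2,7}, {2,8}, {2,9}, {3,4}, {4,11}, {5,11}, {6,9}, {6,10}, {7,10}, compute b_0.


Run DFS/union-find over 12 vertices.
V = 12, E = 17.
Number of components = 1

1


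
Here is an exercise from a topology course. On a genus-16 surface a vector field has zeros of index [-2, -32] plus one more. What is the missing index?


Poincare-Hopf: sum of indices = chi(M).
chi(Sigma_16) = 2 - 2*16 = -30.
Sum of known indices = -34.
x = chi - (sum known) = -30 - (-34) = 4

4


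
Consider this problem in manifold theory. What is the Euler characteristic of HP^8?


HP^8 has one cell in each dimension 0, 4, ..., 4*8 (8+1 cells, all even-dim).
chi = 8 + 1 = 9

9


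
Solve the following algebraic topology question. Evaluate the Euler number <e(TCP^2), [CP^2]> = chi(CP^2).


For any closed oriented manifold, <e(TM),[M]> = chi(M).
chi(CP^2) = 2+1 = 3

3


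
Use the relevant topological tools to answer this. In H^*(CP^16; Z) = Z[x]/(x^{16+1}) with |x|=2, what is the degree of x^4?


|x| = 2 in H^*(CP^n).
|x^4| = 4 * |x| = 4 * 2 = 8

8


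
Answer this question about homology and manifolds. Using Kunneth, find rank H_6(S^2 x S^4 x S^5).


Each S^d has Poincare polynomial 1 + t^d.
The product S^2 x S^4 x S^5 has Poincare polynomial prod(1+t^d_i).
Expanding: b_0=1, b_2=1, b_4=1, b_5=1, b_6=1, b_7=1, b_9=1, b_11=1.
b_6 = 1

1


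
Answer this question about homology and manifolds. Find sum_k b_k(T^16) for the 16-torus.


b_k(T^16) = C(16,k), so the sum over k is sum_k C(16,k) = 2^16.
Total = 2^16 = 65536

65536


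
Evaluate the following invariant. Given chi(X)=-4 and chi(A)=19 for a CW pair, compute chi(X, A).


Relative Euler characteristic: chi(X, A) = chi(X) - chi(A).
= -4 - (19) = -23

-23


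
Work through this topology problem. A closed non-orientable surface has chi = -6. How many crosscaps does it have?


chi = 2 - k for closed non-orientable surfaces with k crosscaps.
-6 = 2 - k
k = 2 - (-6) = 8

8


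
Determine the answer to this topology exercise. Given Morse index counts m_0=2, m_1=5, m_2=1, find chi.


Morse theory: chi(M) = sum_k (-1)^k m_k where m_k = #(index-k critical points).
= (2) + (-5) + (1) = -2

-2


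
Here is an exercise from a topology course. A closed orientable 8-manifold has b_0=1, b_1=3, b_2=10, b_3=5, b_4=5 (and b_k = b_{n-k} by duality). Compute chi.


By Poincare duality b_k = b_{8-k}, so full Betti numbers: b_0=1, b_1=3, b_2=10, b_3=5, b_4=5, b_5=5, b_6=10, b_7=3, b_8=1.
chi = sum (-1)^k b_k = 11

11


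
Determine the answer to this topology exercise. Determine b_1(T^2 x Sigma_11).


pi_1(A x B) = pi_1(A) x pi_1(B); rank of abelianization = b_1.
b_1(T^2) = 2, b_1(Sigma_11) = 2*11 = 22.
b_1(product) = 2 + 22 = 24

24
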